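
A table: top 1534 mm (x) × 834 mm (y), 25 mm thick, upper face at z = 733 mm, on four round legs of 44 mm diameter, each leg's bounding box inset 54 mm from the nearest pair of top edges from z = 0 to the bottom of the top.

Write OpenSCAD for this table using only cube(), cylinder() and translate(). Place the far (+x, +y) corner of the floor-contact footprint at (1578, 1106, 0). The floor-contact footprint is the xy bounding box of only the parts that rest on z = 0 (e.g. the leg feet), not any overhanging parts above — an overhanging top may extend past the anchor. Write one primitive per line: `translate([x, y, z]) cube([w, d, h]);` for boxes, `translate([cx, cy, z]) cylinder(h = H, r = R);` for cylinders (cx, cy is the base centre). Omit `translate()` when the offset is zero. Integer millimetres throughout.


// leg_h = 733 - 25 = 708
translate([98, 326, 708]) cube([1534, 834, 25]);
translate([174, 402, 0]) cylinder(h = 708, r = 22);
translate([1556, 402, 0]) cylinder(h = 708, r = 22);
translate([174, 1084, 0]) cylinder(h = 708, r = 22);
translate([1556, 1084, 0]) cylinder(h = 708, r = 22);


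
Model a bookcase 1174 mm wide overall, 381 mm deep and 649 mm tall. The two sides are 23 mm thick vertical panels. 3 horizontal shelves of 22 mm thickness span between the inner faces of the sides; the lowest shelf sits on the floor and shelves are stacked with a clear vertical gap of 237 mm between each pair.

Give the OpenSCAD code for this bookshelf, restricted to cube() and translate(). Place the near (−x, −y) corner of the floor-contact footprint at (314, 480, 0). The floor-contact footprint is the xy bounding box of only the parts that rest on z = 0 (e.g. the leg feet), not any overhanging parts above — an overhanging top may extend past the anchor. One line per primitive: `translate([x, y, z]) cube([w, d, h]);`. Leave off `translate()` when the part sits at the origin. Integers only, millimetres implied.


translate([314, 480, 0]) cube([23, 381, 649]);
translate([1465, 480, 0]) cube([23, 381, 649]);
translate([337, 480, 0]) cube([1128, 381, 22]);
translate([337, 480, 259]) cube([1128, 381, 22]);
translate([337, 480, 518]) cube([1128, 381, 22]);


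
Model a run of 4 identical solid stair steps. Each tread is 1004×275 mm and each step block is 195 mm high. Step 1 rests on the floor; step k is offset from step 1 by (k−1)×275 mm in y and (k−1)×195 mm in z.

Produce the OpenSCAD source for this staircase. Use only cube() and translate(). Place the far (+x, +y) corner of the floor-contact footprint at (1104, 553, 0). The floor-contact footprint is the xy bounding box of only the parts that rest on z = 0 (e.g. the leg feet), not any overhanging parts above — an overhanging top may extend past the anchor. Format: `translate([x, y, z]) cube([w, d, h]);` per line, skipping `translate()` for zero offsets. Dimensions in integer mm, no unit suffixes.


translate([100, 278, 0]) cube([1004, 275, 195]);
translate([100, 553, 195]) cube([1004, 275, 195]);
translate([100, 828, 390]) cube([1004, 275, 195]);
translate([100, 1103, 585]) cube([1004, 275, 195]);


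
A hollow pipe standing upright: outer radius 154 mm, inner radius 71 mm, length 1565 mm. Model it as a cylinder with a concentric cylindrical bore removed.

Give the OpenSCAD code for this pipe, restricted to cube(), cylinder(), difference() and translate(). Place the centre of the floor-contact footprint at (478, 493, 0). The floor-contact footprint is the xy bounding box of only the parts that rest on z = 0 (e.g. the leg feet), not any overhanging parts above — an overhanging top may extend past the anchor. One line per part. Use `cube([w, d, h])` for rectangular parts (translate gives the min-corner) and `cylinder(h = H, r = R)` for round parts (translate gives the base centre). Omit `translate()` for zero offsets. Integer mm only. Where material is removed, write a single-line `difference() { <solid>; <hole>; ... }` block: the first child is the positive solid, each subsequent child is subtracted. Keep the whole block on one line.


difference() { translate([478, 493, 0]) cylinder(h = 1565, r = 154); translate([478, 493, 0]) cylinder(h = 1565, r = 71); }


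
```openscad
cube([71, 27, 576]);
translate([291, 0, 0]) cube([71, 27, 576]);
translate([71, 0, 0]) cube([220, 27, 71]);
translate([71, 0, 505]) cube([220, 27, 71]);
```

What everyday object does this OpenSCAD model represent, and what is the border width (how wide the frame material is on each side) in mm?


A picture frame. The border width is 71 mm.

Four thin pieces enclosing a rectangular opening — a picture frame. The two full-height stiles are 576 mm tall; the top rail sits at z = 505 and is 71 mm tall, so the border above the opening is 576 − 505 = 71 mm, matching the stile x-width.


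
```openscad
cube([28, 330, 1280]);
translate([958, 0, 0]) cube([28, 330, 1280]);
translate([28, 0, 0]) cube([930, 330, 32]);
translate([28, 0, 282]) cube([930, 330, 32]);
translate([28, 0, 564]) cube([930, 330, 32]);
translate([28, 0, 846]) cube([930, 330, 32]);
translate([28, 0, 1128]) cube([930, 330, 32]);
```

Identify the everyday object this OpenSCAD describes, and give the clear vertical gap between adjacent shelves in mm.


A bookshelf. The clear shelf gap is 250 mm.

Two tall side panels with 5 horizontal boards between them — a bookshelf. The first two shelf undersides are at z = 0 and z = 282; with shelf thickness 32, the clear gap is 282 − 0 − 32 = 250 mm.


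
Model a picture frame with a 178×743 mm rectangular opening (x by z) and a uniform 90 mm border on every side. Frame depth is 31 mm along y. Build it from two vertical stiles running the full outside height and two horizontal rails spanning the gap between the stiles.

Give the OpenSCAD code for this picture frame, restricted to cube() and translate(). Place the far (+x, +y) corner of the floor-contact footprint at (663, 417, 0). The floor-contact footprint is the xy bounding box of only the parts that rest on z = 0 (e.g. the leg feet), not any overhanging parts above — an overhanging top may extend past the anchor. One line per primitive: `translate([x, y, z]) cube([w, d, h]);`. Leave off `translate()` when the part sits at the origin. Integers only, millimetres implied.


translate([305, 386, 0]) cube([90, 31, 923]);
translate([573, 386, 0]) cube([90, 31, 923]);
translate([395, 386, 0]) cube([178, 31, 90]);
translate([395, 386, 833]) cube([178, 31, 90]);


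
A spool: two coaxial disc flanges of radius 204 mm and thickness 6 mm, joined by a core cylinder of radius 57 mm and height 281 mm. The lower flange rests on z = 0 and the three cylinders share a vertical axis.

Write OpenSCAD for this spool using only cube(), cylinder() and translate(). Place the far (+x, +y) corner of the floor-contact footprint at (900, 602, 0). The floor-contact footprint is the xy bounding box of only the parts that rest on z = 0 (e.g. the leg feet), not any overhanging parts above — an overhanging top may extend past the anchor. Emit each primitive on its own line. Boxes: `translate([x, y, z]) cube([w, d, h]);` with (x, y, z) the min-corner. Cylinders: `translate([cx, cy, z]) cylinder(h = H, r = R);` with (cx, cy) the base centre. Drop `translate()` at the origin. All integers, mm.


translate([696, 398, 0]) cylinder(h = 6, r = 204);
translate([696, 398, 6]) cylinder(h = 281, r = 57);
translate([696, 398, 287]) cylinder(h = 6, r = 204);


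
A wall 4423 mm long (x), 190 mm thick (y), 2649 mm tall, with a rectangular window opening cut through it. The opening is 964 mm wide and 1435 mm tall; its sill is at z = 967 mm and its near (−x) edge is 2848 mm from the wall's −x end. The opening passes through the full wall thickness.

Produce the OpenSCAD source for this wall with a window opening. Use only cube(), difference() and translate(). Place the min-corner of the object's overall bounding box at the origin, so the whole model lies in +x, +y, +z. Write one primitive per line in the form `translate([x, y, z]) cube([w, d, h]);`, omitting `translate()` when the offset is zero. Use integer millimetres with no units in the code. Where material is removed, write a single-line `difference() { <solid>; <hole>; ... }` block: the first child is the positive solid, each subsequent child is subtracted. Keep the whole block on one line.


difference() { cube([4423, 190, 2649]); translate([2848, 0, 967]) cube([964, 190, 1435]); }


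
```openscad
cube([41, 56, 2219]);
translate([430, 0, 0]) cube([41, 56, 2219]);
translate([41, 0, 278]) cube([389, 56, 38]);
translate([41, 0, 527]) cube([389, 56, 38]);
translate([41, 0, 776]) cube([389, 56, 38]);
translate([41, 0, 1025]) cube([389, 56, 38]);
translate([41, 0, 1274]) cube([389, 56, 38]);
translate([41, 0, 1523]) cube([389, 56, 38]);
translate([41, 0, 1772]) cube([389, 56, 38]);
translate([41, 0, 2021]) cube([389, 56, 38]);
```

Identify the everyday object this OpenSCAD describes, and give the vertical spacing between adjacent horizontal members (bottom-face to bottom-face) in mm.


A ladder. The rung spacing is 249 mm.

Two tall 41×56 posts with 8 short bars between them — a ladder. Adjacent rungs sit at z = 278 and z = 527, so the spacing is 527 − 278 = 249 mm.


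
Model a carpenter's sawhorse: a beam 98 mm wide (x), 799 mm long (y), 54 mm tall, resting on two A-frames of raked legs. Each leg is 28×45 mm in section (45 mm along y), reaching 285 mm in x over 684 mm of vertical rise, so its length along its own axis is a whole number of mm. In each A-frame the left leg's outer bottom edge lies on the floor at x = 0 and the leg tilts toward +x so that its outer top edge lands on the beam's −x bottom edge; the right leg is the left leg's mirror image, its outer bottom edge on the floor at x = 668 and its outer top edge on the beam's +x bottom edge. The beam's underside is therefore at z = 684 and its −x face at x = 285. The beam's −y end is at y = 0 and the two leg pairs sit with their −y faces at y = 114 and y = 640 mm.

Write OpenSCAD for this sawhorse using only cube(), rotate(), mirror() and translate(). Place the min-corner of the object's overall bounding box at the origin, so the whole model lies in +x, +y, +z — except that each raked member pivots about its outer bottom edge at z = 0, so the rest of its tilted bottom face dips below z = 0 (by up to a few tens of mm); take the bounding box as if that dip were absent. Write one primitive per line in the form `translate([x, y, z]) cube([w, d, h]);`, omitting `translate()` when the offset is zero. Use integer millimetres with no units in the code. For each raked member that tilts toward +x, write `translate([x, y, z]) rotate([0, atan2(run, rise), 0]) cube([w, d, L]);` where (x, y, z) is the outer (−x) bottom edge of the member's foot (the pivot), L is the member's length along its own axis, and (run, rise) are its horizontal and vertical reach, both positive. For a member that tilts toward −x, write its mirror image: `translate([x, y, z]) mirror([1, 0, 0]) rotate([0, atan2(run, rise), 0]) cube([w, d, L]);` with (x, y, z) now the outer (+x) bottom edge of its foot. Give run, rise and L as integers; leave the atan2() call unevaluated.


translate([285, 0, 684]) cube([98, 799, 54]);
translate([0, 114, 0]) rotate([0, atan2(285, 684), 0]) cube([28, 45, 741]);
translate([668, 114, 0]) mirror([1, 0, 0]) rotate([0, atan2(285, 684), 0]) cube([28, 45, 741]);
translate([0, 640, 0]) rotate([0, atan2(285, 684), 0]) cube([28, 45, 741]);
translate([668, 640, 0]) mirror([1, 0, 0]) rotate([0, atan2(285, 684), 0]) cube([28, 45, 741]);


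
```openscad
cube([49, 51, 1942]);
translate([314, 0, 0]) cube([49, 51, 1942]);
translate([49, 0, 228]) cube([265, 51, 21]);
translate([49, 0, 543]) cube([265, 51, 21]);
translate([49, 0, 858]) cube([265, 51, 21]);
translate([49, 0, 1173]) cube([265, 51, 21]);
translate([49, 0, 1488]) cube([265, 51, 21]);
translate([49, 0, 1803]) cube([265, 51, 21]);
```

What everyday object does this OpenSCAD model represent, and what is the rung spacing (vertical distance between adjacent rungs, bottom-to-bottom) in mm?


A ladder. The rung spacing is 315 mm.

Two tall 49×51 posts with 6 short bars between them — a ladder. Adjacent rungs sit at z = 228 and z = 543, so the spacing is 543 − 228 = 315 mm.


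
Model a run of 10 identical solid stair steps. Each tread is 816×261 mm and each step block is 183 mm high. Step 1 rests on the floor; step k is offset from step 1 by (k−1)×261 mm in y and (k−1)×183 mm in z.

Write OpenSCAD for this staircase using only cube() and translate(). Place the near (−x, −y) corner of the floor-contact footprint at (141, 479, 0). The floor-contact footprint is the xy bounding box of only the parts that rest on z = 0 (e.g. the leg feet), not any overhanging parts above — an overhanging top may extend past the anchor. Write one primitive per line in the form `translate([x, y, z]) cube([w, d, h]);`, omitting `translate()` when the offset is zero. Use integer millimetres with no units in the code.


translate([141, 479, 0]) cube([816, 261, 183]);
translate([141, 740, 183]) cube([816, 261, 183]);
translate([141, 1001, 366]) cube([816, 261, 183]);
translate([141, 1262, 549]) cube([816, 261, 183]);
translate([141, 1523, 732]) cube([816, 261, 183]);
translate([141, 1784, 915]) cube([816, 261, 183]);
translate([141, 2045, 1098]) cube([816, 261, 183]);
translate([141, 2306, 1281]) cube([816, 261, 183]);
translate([141, 2567, 1464]) cube([816, 261, 183]);
translate([141, 2828, 1647]) cube([816, 261, 183]);


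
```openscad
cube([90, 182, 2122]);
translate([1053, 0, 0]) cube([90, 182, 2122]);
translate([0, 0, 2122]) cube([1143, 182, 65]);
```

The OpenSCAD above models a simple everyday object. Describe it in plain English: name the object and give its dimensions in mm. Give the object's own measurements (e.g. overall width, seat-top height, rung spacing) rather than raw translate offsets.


A door frame. The clear opening is 963 mm wide and 2122 mm high. Two 90 mm wide jambs, 182 mm deep, stand either side of the opening from the floor to the top of the opening. A 65 mm thick head sits across the top of both jambs, spanning the full outside width of the frame.


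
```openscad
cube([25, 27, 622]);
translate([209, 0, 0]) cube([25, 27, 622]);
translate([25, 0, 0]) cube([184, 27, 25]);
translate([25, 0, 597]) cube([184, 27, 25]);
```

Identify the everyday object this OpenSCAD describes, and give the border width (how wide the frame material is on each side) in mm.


A picture frame. The border width is 25 mm.

Four thin pieces enclosing a rectangular opening — a picture frame. The two full-height stiles are 622 mm tall; the top rail sits at z = 597 and is 25 mm tall, so the border above the opening is 622 − 597 = 25 mm, matching the stile x-width.


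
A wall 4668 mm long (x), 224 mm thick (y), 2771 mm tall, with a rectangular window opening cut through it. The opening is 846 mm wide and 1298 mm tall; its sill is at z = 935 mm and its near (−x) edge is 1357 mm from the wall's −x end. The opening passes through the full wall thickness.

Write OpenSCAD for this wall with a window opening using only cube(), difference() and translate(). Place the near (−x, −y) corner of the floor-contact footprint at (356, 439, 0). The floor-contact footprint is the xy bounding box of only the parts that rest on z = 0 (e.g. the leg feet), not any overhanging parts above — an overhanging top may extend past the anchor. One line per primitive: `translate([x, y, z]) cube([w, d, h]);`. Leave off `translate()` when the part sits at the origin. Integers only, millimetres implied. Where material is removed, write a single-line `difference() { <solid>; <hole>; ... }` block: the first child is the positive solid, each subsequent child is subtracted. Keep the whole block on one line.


difference() { translate([356, 439, 0]) cube([4668, 224, 2771]); translate([1713, 439, 935]) cube([846, 224, 1298]); }


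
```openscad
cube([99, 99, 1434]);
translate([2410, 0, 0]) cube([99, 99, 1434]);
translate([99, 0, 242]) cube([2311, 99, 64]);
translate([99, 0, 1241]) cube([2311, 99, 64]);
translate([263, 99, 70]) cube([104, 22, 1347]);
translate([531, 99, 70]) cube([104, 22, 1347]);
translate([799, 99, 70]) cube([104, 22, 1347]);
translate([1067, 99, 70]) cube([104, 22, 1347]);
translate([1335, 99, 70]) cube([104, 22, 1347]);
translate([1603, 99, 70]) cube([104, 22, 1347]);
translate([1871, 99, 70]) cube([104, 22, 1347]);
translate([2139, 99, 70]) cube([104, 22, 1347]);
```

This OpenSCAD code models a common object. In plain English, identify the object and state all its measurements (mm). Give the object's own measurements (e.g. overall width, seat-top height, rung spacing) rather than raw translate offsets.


A fence section. Two 99×99 mm posts, 1434 mm tall, stand on the floor with a clear span of 2311 mm between their inner faces. Two horizontal rails of 99×64 mm section span the gap between the posts with their undersides at z = 242 mm and z = 1241 mm, flush with the posts' −y face. 8 pickets, each 104 mm wide, 22 mm thick and 1347 mm tall, are fixed to the +y face of the rails with their bottoms at z = 70 mm, spaced across the span with a 164 mm gap after the −x post and between neighbouring pickets, with 167 mm left before the +x post.


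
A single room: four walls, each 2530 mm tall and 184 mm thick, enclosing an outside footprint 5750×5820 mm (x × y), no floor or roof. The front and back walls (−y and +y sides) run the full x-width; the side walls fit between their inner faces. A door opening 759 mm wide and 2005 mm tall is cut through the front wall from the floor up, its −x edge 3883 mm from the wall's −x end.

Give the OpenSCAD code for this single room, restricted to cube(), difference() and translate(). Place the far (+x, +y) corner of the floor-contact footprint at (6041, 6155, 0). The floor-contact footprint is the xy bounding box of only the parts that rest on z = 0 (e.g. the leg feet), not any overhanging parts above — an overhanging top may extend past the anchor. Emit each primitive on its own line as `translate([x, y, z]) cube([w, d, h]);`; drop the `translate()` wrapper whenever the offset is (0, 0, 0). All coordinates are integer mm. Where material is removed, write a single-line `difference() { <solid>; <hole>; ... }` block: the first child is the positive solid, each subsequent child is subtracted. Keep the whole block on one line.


difference() { translate([291, 335, 0]) cube([5750, 184, 2530]); translate([4174, 335, 0]) cube([759, 184, 2005]); }
translate([291, 5971, 0]) cube([5750, 184, 2530]);
translate([291, 519, 0]) cube([184, 5452, 2530]);
translate([5857, 519, 0]) cube([184, 5452, 2530]);


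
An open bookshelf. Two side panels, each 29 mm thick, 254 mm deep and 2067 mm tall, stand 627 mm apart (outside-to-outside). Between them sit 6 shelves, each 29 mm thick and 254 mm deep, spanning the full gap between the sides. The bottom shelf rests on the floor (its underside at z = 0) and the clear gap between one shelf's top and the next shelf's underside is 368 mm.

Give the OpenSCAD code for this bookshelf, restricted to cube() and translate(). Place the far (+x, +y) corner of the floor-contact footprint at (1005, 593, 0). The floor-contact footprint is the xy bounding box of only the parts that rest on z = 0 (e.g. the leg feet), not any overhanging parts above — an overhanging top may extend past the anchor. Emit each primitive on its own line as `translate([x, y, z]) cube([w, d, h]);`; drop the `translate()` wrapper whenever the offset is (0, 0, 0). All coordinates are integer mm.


translate([378, 339, 0]) cube([29, 254, 2067]);
translate([976, 339, 0]) cube([29, 254, 2067]);
translate([407, 339, 0]) cube([569, 254, 29]);
translate([407, 339, 397]) cube([569, 254, 29]);
translate([407, 339, 794]) cube([569, 254, 29]);
translate([407, 339, 1191]) cube([569, 254, 29]);
translate([407, 339, 1588]) cube([569, 254, 29]);
translate([407, 339, 1985]) cube([569, 254, 29]);


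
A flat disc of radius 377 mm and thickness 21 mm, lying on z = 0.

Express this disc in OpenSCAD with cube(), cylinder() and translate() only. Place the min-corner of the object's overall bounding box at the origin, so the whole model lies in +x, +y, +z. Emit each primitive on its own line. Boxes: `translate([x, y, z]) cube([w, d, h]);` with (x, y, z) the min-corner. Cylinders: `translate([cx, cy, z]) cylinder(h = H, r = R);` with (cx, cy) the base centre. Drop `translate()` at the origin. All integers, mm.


translate([377, 377, 0]) cylinder(h = 21, r = 377);


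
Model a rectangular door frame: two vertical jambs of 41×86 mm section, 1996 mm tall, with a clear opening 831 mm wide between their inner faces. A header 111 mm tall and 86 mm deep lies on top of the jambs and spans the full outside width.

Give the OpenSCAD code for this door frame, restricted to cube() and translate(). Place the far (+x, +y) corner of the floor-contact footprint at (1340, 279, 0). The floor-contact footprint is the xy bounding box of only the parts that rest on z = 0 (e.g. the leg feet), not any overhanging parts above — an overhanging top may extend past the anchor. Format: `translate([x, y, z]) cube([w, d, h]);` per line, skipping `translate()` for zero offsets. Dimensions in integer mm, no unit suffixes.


translate([427, 193, 0]) cube([41, 86, 1996]);
translate([1299, 193, 0]) cube([41, 86, 1996]);
translate([427, 193, 1996]) cube([913, 86, 111]);


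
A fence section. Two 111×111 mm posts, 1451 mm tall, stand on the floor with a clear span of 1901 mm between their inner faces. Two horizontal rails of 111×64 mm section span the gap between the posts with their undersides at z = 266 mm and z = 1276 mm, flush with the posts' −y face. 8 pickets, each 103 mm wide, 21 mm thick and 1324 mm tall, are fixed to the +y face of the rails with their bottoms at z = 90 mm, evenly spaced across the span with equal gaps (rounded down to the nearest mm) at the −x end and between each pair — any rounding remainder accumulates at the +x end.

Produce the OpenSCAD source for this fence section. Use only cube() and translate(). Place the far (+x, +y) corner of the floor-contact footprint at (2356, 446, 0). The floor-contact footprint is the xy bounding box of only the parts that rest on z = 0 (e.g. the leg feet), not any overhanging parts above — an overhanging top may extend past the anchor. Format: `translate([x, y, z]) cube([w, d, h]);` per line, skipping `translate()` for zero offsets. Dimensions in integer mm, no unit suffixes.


translate([233, 335, 0]) cube([111, 111, 1451]);
translate([2245, 335, 0]) cube([111, 111, 1451]);
translate([344, 335, 266]) cube([1901, 111, 64]);
translate([344, 335, 1276]) cube([1901, 111, 64]);
translate([463, 446, 90]) cube([103, 21, 1324]);
translate([685, 446, 90]) cube([103, 21, 1324]);
translate([907, 446, 90]) cube([103, 21, 1324]);
translate([1129, 446, 90]) cube([103, 21, 1324]);
translate([1351, 446, 90]) cube([103, 21, 1324]);
translate([1573, 446, 90]) cube([103, 21, 1324]);
translate([1795, 446, 90]) cube([103, 21, 1324]);
translate([2017, 446, 90]) cube([103, 21, 1324]);


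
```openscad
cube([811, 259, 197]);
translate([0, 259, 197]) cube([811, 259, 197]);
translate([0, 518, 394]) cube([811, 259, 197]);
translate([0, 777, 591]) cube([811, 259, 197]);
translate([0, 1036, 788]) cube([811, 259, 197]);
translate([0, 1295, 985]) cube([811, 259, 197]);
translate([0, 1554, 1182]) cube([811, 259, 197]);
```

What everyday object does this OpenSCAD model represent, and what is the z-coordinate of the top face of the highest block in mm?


A staircase. The total rise is 1379 mm.

7 identical blocks, each offset up and back from the previous — a staircase. Each step is 197 mm tall and there are 7 of them, so the total rise is 7 × 197 = 1379 mm.


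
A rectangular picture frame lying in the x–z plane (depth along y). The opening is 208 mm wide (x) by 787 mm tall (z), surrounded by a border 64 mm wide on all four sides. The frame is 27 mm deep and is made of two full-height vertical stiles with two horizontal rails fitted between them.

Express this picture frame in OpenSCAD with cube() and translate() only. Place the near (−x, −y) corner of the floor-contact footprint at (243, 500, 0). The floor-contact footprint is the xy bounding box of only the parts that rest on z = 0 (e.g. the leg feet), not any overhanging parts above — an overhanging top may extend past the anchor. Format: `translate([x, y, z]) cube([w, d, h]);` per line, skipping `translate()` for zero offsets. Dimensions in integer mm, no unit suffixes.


translate([243, 500, 0]) cube([64, 27, 915]);
translate([515, 500, 0]) cube([64, 27, 915]);
translate([307, 500, 0]) cube([208, 27, 64]);
translate([307, 500, 851]) cube([208, 27, 64]);


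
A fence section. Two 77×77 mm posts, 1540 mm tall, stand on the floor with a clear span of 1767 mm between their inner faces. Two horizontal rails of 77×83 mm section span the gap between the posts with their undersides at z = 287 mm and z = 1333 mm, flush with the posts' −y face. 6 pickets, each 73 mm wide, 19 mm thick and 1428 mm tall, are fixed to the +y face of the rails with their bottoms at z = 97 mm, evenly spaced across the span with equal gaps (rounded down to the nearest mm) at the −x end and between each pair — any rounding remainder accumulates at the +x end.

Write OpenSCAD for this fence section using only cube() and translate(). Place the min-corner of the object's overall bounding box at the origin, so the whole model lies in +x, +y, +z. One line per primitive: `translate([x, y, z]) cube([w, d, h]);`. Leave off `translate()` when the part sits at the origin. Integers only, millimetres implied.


cube([77, 77, 1540]);
translate([1844, 0, 0]) cube([77, 77, 1540]);
translate([77, 0, 287]) cube([1767, 77, 83]);
translate([77, 0, 1333]) cube([1767, 77, 83]);
translate([266, 77, 97]) cube([73, 19, 1428]);
translate([528, 77, 97]) cube([73, 19, 1428]);
translate([790, 77, 97]) cube([73, 19, 1428]);
translate([1052, 77, 97]) cube([73, 19, 1428]);
translate([1314, 77, 97]) cube([73, 19, 1428]);
translate([1576, 77, 97]) cube([73, 19, 1428]);


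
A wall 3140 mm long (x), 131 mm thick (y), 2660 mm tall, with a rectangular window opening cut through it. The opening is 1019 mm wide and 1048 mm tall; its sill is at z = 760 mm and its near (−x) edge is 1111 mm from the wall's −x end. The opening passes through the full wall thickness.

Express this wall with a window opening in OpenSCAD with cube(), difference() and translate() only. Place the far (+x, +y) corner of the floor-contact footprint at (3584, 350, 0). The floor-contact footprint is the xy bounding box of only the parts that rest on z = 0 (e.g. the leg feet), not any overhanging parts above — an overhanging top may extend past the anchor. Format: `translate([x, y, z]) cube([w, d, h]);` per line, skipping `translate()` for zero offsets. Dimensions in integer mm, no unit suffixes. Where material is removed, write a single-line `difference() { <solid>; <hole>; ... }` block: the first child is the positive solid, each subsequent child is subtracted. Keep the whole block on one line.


difference() { translate([444, 219, 0]) cube([3140, 131, 2660]); translate([1555, 219, 760]) cube([1019, 131, 1048]); }


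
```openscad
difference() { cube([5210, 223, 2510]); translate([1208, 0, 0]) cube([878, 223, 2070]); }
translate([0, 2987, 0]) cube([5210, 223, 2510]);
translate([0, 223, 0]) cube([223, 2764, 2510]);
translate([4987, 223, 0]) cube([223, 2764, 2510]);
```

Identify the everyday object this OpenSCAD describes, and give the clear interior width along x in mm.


A single room. The interior width is 4764 mm.

Four walls enclosing a rectangle with a door in the front wall — a room. Outside width 5210 minus two 223 mm walls gives 4764 mm.


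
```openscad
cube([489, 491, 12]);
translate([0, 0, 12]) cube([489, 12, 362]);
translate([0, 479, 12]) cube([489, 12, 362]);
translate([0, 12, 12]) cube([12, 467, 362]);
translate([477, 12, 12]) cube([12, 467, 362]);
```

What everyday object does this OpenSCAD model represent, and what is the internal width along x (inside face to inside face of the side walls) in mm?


An open box. The internal width is 465 mm.

A 489×491 base slab with four walls standing on it — an open box. The base is 489 mm wide and the walls are 12 mm thick, so the internal width is 489 − 2 × 12 = 465 mm.


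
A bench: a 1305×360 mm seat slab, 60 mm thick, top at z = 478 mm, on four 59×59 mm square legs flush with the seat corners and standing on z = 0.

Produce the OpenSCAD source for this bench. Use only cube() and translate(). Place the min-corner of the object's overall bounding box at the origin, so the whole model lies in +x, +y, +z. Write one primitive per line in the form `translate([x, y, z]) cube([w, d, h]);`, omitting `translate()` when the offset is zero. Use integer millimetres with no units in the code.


// leg_h = 478 − 60 = 418
translate([0, 0, 418]) cube([1305, 360, 60]);
cube([59, 59, 418]);
translate([0, 301, 0]) cube([59, 59, 418]);
translate([1246, 0, 0]) cube([59, 59, 418]);
translate([1246, 301, 0]) cube([59, 59, 418]);


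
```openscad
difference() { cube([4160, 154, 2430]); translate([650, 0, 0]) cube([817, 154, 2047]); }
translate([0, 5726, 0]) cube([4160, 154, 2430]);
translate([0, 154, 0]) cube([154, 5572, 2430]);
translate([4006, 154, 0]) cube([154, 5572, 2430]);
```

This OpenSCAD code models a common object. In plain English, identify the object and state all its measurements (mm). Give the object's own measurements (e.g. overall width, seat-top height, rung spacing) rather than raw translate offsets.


A single room: four walls, each 2430 mm tall and 154 mm thick, enclosing an outside footprint 4160×5880 mm (x × y), no floor or roof. The front and back walls (−y and +y sides) run the full x-width; the side walls fit between their inner faces. A door opening 817 mm wide and 2047 mm tall is cut through the front wall from the floor up, its −x edge 650 mm from the wall's −x end.


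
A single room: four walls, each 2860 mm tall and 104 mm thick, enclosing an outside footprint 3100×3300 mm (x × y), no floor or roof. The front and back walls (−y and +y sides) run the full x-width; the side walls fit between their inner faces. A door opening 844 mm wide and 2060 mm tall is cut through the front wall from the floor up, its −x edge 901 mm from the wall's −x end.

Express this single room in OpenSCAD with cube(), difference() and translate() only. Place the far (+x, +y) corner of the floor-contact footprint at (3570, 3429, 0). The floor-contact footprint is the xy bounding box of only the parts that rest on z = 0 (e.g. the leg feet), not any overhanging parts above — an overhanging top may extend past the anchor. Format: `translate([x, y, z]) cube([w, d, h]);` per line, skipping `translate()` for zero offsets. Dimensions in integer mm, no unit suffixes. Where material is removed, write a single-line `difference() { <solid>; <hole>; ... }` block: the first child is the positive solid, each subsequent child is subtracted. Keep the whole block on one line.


difference() { translate([470, 129, 0]) cube([3100, 104, 2860]); translate([1371, 129, 0]) cube([844, 104, 2060]); }
translate([470, 3325, 0]) cube([3100, 104, 2860]);
translate([470, 233, 0]) cube([104, 3092, 2860]);
translate([3466, 233, 0]) cube([104, 3092, 2860]);


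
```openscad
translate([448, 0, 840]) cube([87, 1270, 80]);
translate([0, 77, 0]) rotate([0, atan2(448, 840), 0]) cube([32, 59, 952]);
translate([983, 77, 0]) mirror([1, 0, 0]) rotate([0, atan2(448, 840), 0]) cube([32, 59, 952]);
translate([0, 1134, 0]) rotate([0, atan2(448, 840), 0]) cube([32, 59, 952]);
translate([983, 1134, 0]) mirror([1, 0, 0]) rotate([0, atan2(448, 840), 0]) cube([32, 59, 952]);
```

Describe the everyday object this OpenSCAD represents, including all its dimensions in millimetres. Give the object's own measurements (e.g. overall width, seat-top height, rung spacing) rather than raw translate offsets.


A sawhorse. A 87×1270×80 mm beam (x, y, z) sits on two A-frame leg pairs. Each pair is two raked legs of 32×59 mm section (59 mm along y) splaying symmetrically in x. Each leg rises 840 mm vertically over 448 mm of horizontal reach and is 952 mm long along its own axis. Every leg's outer bottom edge rests on the floor and its outer top edge meets a bottom edge of the beam — the left legs (tilting toward +x) meet the beam's −x bottom edge, the right legs (their mirror images, tilting toward −x) meet its +x bottom edge — so the leg tops tuck under the beam, the beam's underside is 840 mm above the floor, and the feet are 983 mm apart outside-to-outside with the beam centred between them. The two leg pairs are set in 77 mm from either end of the beam.


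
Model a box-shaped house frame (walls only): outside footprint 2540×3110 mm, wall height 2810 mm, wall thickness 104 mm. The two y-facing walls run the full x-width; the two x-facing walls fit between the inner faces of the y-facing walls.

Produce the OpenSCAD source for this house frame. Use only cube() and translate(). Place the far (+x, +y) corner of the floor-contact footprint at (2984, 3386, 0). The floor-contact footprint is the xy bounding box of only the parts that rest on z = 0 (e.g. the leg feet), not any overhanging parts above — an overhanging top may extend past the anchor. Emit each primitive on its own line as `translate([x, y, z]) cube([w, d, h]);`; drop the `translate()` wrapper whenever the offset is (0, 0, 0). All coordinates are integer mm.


translate([444, 276, 0]) cube([2540, 104, 2810]);
translate([444, 3282, 0]) cube([2540, 104, 2810]);
translate([444, 380, 0]) cube([104, 2902, 2810]);
translate([2880, 380, 0]) cube([104, 2902, 2810]);


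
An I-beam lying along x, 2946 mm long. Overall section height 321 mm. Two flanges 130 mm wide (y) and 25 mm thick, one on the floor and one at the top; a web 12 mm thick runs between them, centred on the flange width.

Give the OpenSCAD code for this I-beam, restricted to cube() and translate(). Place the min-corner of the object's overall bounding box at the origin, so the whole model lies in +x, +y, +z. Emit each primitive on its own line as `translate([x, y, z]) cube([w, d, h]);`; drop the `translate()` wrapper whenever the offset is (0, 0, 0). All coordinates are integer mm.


cube([2946, 130, 25]);
translate([0, 59, 25]) cube([2946, 12, 271]);
translate([0, 0, 296]) cube([2946, 130, 25]);


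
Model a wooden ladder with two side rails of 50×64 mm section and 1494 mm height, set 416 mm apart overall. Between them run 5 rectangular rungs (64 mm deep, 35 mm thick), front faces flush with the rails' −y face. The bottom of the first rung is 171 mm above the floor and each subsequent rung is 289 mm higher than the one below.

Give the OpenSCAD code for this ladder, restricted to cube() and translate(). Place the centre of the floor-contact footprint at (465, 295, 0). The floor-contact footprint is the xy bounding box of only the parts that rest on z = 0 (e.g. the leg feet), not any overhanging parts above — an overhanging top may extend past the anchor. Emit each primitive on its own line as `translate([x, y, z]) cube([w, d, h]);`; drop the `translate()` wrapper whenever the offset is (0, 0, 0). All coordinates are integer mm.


translate([257, 263, 0]) cube([50, 64, 1494]);
translate([623, 263, 0]) cube([50, 64, 1494]);
translate([307, 263, 171]) cube([316, 64, 35]);
translate([307, 263, 460]) cube([316, 64, 35]);
translate([307, 263, 749]) cube([316, 64, 35]);
translate([307, 263, 1038]) cube([316, 64, 35]);
translate([307, 263, 1327]) cube([316, 64, 35]);


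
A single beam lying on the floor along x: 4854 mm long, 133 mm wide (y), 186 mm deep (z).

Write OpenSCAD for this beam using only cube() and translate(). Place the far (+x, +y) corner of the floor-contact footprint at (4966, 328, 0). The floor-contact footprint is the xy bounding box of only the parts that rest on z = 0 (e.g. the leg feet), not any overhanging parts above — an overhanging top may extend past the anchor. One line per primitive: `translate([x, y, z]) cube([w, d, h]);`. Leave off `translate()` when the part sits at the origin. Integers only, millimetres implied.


translate([112, 195, 0]) cube([4854, 133, 186]);


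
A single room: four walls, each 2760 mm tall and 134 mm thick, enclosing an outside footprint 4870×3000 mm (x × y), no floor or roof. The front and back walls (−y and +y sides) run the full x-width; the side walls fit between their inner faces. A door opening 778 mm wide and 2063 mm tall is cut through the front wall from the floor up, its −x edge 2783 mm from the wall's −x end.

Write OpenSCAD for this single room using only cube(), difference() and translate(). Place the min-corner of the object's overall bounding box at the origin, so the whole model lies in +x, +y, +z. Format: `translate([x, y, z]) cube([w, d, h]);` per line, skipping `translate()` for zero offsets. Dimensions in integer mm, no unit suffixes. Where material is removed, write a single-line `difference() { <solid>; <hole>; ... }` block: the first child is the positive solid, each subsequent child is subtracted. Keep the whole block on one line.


difference() { cube([4870, 134, 2760]); translate([2783, 0, 0]) cube([778, 134, 2063]); }
translate([0, 2866, 0]) cube([4870, 134, 2760]);
translate([0, 134, 0]) cube([134, 2732, 2760]);
translate([4736, 134, 0]) cube([134, 2732, 2760]);


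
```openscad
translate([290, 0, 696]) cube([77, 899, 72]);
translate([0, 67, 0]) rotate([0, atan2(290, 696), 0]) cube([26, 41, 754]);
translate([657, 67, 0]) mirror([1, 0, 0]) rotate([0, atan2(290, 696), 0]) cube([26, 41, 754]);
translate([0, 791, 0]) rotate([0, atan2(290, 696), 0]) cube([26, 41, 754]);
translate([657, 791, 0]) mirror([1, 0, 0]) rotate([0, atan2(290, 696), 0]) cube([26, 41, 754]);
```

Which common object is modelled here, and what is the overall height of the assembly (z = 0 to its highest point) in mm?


A sawhorse. The overall height is 768 mm.

A beam across two mirrored pairs of raked legs — a sawhorse. The beam's underside is at z = 696 (matching the legs' vertical rise in atan2(290, 696)) and the beam is 72 mm tall, so its top is at 696 + 72 = 768 mm. The raked legs top out at the beam's underside, so that is the highest point.


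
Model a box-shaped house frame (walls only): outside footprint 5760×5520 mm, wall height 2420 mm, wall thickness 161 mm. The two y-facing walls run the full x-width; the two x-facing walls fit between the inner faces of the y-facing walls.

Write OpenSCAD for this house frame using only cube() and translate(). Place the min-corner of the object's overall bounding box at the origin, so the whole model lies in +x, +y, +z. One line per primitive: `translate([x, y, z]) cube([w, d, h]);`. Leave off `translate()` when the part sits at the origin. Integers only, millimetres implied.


cube([5760, 161, 2420]);
translate([0, 5359, 0]) cube([5760, 161, 2420]);
translate([0, 161, 0]) cube([161, 5198, 2420]);
translate([5599, 161, 0]) cube([161, 5198, 2420]);


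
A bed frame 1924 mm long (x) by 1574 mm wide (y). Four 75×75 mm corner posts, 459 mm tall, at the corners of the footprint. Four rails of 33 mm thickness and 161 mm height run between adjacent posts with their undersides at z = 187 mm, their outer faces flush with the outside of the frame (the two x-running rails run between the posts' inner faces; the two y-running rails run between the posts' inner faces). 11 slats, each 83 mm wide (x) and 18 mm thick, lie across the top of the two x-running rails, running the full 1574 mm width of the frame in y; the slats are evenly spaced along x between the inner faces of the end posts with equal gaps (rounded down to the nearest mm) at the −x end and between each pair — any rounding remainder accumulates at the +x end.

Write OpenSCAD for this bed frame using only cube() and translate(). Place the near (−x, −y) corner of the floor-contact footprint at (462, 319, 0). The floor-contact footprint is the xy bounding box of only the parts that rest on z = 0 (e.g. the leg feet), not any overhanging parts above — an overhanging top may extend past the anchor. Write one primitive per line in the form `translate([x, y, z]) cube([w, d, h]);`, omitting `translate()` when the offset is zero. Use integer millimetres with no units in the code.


translate([462, 319, 0]) cube([75, 75, 459]);
translate([462, 1818, 0]) cube([75, 75, 459]);
translate([2311, 319, 0]) cube([75, 75, 459]);
translate([2311, 1818, 0]) cube([75, 75, 459]);
translate([537, 319, 187]) cube([1774, 33, 161]);
translate([537, 1860, 187]) cube([1774, 33, 161]);
translate([462, 394, 187]) cube([33, 1424, 161]);
translate([2353, 394, 187]) cube([33, 1424, 161]);
translate([608, 319, 348]) cube([83, 1574, 18]);
translate([762, 319, 348]) cube([83, 1574, 18]);
translate([916, 319, 348]) cube([83, 1574, 18]);
translate([1070, 319, 348]) cube([83, 1574, 18]);
translate([1224, 319, 348]) cube([83, 1574, 18]);
translate([1378, 319, 348]) cube([83, 1574, 18]);
translate([1532, 319, 348]) cube([83, 1574, 18]);
translate([1686, 319, 348]) cube([83, 1574, 18]);
translate([1840, 319, 348]) cube([83, 1574, 18]);
translate([1994, 319, 348]) cube([83, 1574, 18]);
translate([2148, 319, 348]) cube([83, 1574, 18]);
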